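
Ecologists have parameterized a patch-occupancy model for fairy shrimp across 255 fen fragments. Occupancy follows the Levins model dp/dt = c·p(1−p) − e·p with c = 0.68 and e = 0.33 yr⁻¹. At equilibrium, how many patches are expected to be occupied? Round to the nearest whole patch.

p* = 1 − e/c = 1 − 0.33/0.68 = 0.5147.
Expected occupied patches = N × p* = 255 × 0.5147 = 131.25 ≈ 131.

131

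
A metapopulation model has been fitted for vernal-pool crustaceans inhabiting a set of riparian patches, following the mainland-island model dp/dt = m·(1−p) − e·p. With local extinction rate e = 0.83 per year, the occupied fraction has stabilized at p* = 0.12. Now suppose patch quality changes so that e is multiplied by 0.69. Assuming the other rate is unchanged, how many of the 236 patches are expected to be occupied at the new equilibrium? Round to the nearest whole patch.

39

Balance m(1−p*) = e·p* gives m = e·p*/(1−p*) = 0.83×0.12000/0.88000 = 0.11318.
New p* = m/(m+e) = 0.11318/(0.11318+0.57270) = 0.16501.
Expected occupied = 236 × 0.16501 = 38.94 ≈ 39.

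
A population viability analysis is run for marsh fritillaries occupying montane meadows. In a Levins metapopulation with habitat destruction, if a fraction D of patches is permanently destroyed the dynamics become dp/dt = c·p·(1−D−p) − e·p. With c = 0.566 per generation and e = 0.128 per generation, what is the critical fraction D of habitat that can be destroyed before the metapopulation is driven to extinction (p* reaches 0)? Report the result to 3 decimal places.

0.774

The nontrivial equilibrium is p* = (1−D) − e/c; extinction occurs when this hits zero.
So D_crit = 1 − e/c = 1 − 0.128/0.566 = 1 − 0.2261 = 0.7739.
This equals the undisturbed p*, a classic result of Lande's extension.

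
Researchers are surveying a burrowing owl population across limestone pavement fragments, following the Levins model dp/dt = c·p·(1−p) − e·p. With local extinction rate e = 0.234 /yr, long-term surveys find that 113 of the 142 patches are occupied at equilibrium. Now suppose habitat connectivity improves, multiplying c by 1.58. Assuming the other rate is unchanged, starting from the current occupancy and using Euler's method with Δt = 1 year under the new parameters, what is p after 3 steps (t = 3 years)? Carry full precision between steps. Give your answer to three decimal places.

Observed p* = 113/142 = 0.79577.
Balance c(1−p*) = e gives c = e/(1 − 0.79577) = 0.234/0.20423 = 1.14579.
Starting from p₀ = 0.79577; update p ← p + (dp/dt)·Δt with the new parameters.
t = 1: p = 0.79577 + (+0.10800) = 0.90378
t = 2: p = 0.90378 + (-0.05405) = 0.84973
t = 3: p = 0.84973 + (+0.03233) = 0.88206

0.882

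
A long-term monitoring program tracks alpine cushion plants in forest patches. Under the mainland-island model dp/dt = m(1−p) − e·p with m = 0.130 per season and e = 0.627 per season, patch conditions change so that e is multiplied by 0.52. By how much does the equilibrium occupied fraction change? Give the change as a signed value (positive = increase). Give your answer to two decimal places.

Before: p* = 0.130/(0.130+0.627) = 0.1717.
After: m = 0.13, e = 0.32604; p* = 0.13/0.4560 = 0.2851.
Δp* = 0.2851 − 0.1717 = +0.1133.

0.11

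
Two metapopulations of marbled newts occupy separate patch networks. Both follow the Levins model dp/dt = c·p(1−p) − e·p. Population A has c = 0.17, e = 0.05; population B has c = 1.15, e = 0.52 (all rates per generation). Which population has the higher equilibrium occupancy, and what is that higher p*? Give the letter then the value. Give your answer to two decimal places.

A: p*_A = 1 − 0.05/0.17 = 0.7059.
B: p*_B = 1 − 0.52/1.15 = 0.5478.
A is higher at 0.7059.

A, 0.71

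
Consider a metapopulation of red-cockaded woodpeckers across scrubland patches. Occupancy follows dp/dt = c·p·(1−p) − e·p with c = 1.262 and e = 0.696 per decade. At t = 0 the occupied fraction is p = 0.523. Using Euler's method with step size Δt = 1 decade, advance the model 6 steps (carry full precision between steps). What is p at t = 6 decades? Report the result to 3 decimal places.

Update rule: p ← p + [c·p·(1−p) − e·p]·Δt with Δt = 1.
step 1: Δp = -0.04918, p = 0.47382
step 2: Δp = -0.01515, p = 0.45868
step 3: Δp = -0.00589, p = 0.45278
step 4: Δp = -0.00245, p = 0.45033
step 5: Δp = -0.00104, p = 0.44929
step 6: Δp = -0.00045, p = 0.44884

0.449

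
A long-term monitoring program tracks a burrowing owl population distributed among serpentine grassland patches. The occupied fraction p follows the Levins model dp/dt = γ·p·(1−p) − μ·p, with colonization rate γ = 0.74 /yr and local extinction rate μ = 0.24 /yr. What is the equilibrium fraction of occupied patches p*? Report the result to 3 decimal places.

0.676

Setting dp/dt = 0 and dividing through by p* gives γ·(1−p*) = μ.
So p* = 1 − μ/γ = 1 − 0.24/0.74 = 1 − 0.3243 = 0.6757.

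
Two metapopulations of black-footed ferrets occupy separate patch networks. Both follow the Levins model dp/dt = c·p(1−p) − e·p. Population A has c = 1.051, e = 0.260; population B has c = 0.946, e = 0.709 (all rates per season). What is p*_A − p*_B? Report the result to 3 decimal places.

A: p*_A = 1 − 0.260/1.051 = 0.7526.
B: p*_B = 1 − 0.709/0.946 = 0.2505.
p*_A − p*_B = 0.7526 − 0.2505 = 0.5021.

0.502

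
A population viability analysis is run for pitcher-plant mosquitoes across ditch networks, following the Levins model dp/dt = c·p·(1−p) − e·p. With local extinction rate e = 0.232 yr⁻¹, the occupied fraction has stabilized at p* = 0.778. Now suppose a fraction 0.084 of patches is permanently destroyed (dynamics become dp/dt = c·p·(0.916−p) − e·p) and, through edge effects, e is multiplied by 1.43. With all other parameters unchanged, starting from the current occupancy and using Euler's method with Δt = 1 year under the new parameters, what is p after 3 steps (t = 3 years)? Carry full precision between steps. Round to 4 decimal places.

Balance c(1−p*) = e gives c = e/(1 − 0.77800) = 0.232/0.22200 = 1.04505.
Starting from p₀ = 0.77800; update p ← p + (dp/dt)·Δt with the new parameters.
p: 0.77800 → 0.63209  (Δp = -0.14591)
p: 0.63209 → 0.60993  (Δp = -0.02216)
p: 0.60993 → 0.60267  (Δp = -0.00726)

0.6027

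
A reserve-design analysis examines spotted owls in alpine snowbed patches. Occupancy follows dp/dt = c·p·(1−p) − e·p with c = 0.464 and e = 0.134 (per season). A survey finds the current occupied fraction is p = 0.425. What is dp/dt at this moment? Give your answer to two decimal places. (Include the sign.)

Colonization term: c·p·(1−p) = 0.464×0.425×0.5750 = 0.11339.
Extinction term: e·p = 0.05695.
dp/dt = 0.11339 − 0.05695 = 0.05644.

0.06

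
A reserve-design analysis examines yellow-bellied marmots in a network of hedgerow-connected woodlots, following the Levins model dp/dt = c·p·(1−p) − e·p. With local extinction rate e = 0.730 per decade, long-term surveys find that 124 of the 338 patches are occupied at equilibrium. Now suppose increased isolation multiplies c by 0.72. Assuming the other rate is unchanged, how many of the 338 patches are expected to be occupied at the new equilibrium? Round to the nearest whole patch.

41

Observed p* = 124/338 = 0.36686.
Balance c(1−p*) = e gives c = e/(1 − 0.36686) = 0.730/0.63314 = 1.15298.
New p* = 1 − e/c = 1 − 0.73000/0.83015 = 0.12064.
Expected occupied = 338 × 0.12064 = 40.78 ≈ 41.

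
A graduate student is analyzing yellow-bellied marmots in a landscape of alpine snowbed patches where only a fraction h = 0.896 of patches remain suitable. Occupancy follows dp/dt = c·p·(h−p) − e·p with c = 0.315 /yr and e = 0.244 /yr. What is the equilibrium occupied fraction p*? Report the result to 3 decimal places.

0.121

Setting dp/dt = 0 and dividing by p* gives c·(h−p*) = e.
So p* = h − e/c = 0.896 − 0.244/0.315 = 0.896 − 0.7746 = 0.1214.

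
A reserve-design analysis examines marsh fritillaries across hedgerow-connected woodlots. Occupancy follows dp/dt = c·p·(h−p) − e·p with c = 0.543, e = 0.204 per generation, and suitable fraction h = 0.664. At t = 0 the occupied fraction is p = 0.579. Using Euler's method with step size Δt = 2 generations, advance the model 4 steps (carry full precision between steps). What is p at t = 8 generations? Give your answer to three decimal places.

0.313

Update rule: p ← p + [c·p·(h−p) − e·p]·Δt with Δt = 2.
t = 2: p = 0.57900 + (-0.18278) = 0.39622
t = 4: p = 0.39622 + (-0.04643) = 0.34978
t = 6: p = 0.34978 + (-0.02335) = 0.32643
t = 8: p = 0.32643 + (-0.01351) = 0.31292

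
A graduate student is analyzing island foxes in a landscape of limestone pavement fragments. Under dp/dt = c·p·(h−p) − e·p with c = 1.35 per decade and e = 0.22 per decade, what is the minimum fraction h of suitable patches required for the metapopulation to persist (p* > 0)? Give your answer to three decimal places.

0.163

p* = h − e/c is positive only when h > e/c.
h_min = e/c = 0.22/1.35 = 0.1630.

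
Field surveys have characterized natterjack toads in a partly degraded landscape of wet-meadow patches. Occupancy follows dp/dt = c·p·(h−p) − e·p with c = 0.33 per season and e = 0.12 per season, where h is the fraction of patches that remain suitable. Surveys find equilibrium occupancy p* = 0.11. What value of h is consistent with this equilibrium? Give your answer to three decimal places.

At equilibrium c(h−p*) = e, so h = p* + e/c.
h = 0.11 + 0.12/0.33 = 0.11 + 0.3636 = 0.4736.

0.474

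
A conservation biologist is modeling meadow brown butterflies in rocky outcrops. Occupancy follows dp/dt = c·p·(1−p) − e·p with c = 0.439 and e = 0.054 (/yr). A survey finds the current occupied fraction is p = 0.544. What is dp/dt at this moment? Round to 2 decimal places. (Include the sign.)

Colonization term: c·p·(1−p) = 0.439×0.544×0.4560 = 0.10890.
Extinction term: e·p = 0.02938.
dp/dt = 0.10890 − 0.02938 = 0.07952.

0.08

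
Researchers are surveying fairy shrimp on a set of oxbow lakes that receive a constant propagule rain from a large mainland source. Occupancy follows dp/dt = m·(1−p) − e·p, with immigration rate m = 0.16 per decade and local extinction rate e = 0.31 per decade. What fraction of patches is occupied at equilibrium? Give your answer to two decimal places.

0.34

Setting dp/dt = 0: m − m·p* = e·p*, so m = (m+e)·p*.
p* = m/(m+e) = 0.16/(0.16+0.31) = 0.16/0.4700 = 0.3404.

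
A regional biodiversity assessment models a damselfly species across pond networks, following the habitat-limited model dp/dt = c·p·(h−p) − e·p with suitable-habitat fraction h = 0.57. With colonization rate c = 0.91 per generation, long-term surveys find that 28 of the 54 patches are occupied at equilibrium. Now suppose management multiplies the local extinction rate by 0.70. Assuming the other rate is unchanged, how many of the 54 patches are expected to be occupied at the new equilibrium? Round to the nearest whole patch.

29

Observed p* = 28/54 = 0.51852.
Balance c(h−p*) = e gives e = 0.91×(0.57 − 0.51852) = 0.04685.
New p* = 0.57 − e/c = 0.57 − 0.03279/0.91000 = 0.53397.
Expected occupied = 54 × 0.53397 = 28.83 ≈ 29.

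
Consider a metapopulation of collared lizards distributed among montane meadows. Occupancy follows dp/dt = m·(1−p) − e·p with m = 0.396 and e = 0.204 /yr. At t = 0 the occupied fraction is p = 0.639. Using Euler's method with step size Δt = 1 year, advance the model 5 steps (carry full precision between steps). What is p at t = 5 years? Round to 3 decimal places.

Update rule: p ← p + [m·(1−p) − e·p]·Δt with Δt = 1.
step 1: Δp = +0.01260, p = 0.65160
step 2: Δp = +0.00504, p = 0.65664
step 3: Δp = +0.00202, p = 0.65866
step 4: Δp = +0.00081, p = 0.65946
step 5: Δp = +0.00032, p = 0.65978

0.660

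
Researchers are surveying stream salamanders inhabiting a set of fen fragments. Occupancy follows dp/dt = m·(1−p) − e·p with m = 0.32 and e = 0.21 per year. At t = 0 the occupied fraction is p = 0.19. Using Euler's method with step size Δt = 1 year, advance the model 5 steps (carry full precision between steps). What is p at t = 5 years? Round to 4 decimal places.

0.5943

Update rule: p ← p + [m·(1−p) − e·p]·Δt with Δt = 1.
  1  |  dp/dt·Δt = +0.219300  |  p_1 = 0.409300
  2  |  dp/dt·Δt = +0.103071  |  p_2 = 0.512371
  3  |  dp/dt·Δt = +0.048443  |  p_3 = 0.560814
  4  |  dp/dt·Δt = +0.022768  |  p_4 = 0.583583
  5  |  dp/dt·Δt = +0.010701  |  p_5 = 0.594284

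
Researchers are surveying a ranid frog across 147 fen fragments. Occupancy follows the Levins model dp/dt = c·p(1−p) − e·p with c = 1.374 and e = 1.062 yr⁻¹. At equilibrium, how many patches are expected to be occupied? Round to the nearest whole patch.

p* = 1 − e/c = 1 − 1.062/1.374 = 0.2271.
Expected occupied patches = N × p* = 147 × 0.2271 = 33.38 ≈ 33.

33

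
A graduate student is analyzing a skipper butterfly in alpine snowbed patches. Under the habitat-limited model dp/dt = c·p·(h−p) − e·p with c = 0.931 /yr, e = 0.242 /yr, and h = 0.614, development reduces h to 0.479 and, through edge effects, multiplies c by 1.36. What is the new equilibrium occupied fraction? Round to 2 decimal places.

Before: p* = h − e/c = 0.614 − 0.242/0.931 = 0.614 − 0.2599 = 0.3541.
After: c = 1.26616, e = 0.242, h = 0.479; p* = 0.479 − 0.242/1.26616 = 0.2879.

0.29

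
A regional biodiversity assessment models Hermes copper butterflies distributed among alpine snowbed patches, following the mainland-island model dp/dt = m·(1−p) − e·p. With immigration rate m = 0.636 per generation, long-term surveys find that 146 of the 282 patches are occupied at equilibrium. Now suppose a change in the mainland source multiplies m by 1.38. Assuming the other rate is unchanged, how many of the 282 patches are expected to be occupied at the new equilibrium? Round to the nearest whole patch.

Observed p* = 146/282 = 0.51773.
Balance m(1−p*) = e·p* gives e = m(1−p*)/p* = 0.636×0.48227/0.51773 = 0.59244.
New p* = m/(m+e) = 0.87768/(0.87768+0.59244) = 0.59701.
Expected occupied = 282 × 0.59701 = 168.36 ≈ 168.

168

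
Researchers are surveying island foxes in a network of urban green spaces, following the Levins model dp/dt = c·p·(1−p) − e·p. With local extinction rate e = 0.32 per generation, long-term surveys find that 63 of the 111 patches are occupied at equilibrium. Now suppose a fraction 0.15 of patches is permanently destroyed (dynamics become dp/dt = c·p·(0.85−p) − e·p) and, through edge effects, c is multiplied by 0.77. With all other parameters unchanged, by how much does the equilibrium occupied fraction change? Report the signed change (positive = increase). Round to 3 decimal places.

Observed p* = 63/111 = 0.56757.
Balance c(1−p*) = e gives c = e/(1 − 0.56757) = 0.32/0.43243 = 0.74000.
New p* = 0.85 − e/c = 0.85 − 0.32000/0.56980 = 0.28840.
Δp* = 0.28840 − 0.56757 = -0.27917.

-0.279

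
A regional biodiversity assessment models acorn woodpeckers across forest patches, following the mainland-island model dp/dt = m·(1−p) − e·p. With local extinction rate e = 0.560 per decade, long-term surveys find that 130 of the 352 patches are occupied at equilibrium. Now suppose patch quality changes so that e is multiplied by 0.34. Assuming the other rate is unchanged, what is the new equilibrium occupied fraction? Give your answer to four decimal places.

0.6327

Observed p* = 130/352 = 0.36932.
Balance m(1−p*) = e·p* gives m = e·p*/(1−p*) = 0.560×0.36932/0.63068 = 0.32793.
New p* = m/(m+e) = 0.32793/(0.32793+0.19040) = 0.63267.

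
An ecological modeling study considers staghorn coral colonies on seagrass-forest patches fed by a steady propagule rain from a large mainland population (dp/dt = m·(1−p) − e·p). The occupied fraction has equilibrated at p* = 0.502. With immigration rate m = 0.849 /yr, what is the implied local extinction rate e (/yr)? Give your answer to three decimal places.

At equilibrium m(1−p*) = e·p*, so e = m(1−p*)/p*.
e = 0.849 × 0.4980 / 0.502 = 0.8422.

0.842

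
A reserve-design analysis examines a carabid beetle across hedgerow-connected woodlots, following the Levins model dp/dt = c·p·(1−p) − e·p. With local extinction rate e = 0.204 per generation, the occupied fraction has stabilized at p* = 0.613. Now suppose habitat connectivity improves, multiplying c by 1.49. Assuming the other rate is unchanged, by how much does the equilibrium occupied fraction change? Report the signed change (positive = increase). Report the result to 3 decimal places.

0.127

Balance c(1−p*) = e gives c = e/(1 − 0.61300) = 0.204/0.38700 = 0.52713.
New p* = 1 − e/c = 1 − 0.20400/0.78542 = 0.74027.
Δp* = 0.74027 − 0.61300 = +0.12727.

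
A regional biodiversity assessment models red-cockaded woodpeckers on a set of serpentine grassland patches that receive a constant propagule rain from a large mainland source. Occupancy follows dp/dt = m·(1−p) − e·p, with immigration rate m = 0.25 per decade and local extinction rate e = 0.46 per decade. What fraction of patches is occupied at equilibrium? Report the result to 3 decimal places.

0.352

Setting dp/dt = 0: m − m·p* = e·p*, so m = (m+e)·p*.
p* = m/(m+e) = 0.25/(0.25+0.46) = 0.25/0.7100 = 0.3521.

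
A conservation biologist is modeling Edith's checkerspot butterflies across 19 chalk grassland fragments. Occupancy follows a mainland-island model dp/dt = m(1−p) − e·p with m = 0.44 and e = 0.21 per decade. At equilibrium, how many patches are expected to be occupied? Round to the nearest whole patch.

p* = m/(m+e) = 0.44/0.6500 = 0.6769.
Expected occupied patches = N × p* = 19 × 0.6769 = 12.86 ≈ 13.

13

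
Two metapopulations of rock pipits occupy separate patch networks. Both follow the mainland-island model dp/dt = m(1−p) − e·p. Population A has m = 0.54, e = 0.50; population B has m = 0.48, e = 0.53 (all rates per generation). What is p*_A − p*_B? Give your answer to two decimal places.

A: p*_A = m/(m+e) = 0.54/1.0400 = 0.5192.
B: p*_B = 0.48/1.0100 = 0.4752.
p*_A − p*_B = 0.5192 − 0.4752 = 0.0440.

0.04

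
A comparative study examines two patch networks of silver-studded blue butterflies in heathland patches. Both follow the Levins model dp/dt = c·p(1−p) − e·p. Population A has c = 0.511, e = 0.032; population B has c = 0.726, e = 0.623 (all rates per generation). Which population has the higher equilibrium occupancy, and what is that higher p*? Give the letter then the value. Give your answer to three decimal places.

A, 0.937

A: p*_A = 1 − 0.032/0.511 = 0.9374.
B: p*_B = 1 − 0.623/0.726 = 0.1419.
A is higher at 0.9374.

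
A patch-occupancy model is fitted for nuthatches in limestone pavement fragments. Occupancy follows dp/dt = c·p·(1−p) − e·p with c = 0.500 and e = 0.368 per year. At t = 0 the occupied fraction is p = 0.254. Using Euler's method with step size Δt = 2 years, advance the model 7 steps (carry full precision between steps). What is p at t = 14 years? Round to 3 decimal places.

0.263

Update rule: p ← p + [c·p·(1−p) − e·p]·Δt with Δt = 2.
t = 2: p = 0.25400 + (+0.00254) = 0.25654
t = 4: p = 0.25654 + (+0.00191) = 0.25845
t = 6: p = 0.25845 + (+0.00143) = 0.25989
t = 8: p = 0.25989 + (+0.00107) = 0.26096
t = 10: p = 0.26096 + (+0.00079) = 0.26175
t = 12: p = 0.26175 + (+0.00059) = 0.26234
t = 14: p = 0.26234 + (+0.00044) = 0.26277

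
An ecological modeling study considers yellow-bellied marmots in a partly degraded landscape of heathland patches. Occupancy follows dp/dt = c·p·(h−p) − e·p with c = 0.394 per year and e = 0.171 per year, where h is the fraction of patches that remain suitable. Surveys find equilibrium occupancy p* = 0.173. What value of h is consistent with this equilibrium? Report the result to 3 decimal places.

At equilibrium c(h−p*) = e, so h = p* + e/c.
h = 0.173 + 0.171/0.394 = 0.173 + 0.4340 = 0.6070.

0.607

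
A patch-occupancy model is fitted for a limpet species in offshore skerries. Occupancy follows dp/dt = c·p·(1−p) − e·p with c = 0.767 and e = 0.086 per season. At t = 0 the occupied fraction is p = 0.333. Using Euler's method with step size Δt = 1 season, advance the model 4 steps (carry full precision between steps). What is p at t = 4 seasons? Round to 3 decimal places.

Update rule: p ← p + [c·p·(1−p) − e·p]·Δt with Δt = 1.
  1  |  dp/dt·Δt = +0.141721  |  p_1 = 0.474721
  2  |  dp/dt·Δt = +0.150434  |  p_2 = 0.625155
  3  |  dp/dt·Δt = +0.125973  |  p_3 = 0.751128
  4  |  dp/dt·Δt = +0.078782  |  p_4 = 0.829910

0.830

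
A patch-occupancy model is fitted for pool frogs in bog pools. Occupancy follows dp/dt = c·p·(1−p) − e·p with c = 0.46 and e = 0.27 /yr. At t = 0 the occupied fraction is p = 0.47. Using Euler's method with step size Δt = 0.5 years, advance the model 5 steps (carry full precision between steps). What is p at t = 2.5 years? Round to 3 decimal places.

Update rule: p ← p + [c·p·(1−p) − e·p]·Δt with Δt = 0.5.
t = 0.5: p = 0.47000 + (-0.00616) = 0.46384
t = 1: p = 0.46384 + (-0.00542) = 0.45842
t = 1.5: p = 0.45842 + (-0.00478) = 0.45364
t = 2: p = 0.45364 + (-0.00424) = 0.44940
t = 2.5: p = 0.44940 + (-0.00376) = 0.44564

0.446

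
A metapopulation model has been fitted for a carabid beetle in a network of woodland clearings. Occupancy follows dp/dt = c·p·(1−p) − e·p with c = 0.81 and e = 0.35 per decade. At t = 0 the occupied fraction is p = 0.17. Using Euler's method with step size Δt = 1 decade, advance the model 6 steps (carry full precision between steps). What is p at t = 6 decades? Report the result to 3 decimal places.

Update rule: p ← p + [c·p·(1−p) − e·p]·Δt with Δt = 1.
step 1: Δp = +0.05479, p = 0.22479
step 2: Δp = +0.06247, p = 0.28726
step 3: Δp = +0.06530, p = 0.35256
step 4: Δp = +0.06150, p = 0.41406
step 5: Δp = +0.05160, p = 0.46566
step 6: Δp = +0.03856, p = 0.50422

0.504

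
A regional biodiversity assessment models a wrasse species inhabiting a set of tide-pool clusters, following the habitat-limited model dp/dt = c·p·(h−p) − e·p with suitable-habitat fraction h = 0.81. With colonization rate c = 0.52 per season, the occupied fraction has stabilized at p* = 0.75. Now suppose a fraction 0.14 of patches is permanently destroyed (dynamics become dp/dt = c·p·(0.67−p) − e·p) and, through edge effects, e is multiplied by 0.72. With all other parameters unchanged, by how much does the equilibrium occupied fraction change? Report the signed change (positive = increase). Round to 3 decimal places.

-0.123

Balance c(h−p*) = e gives e = 0.52×(0.81 − 0.75000) = 0.03120.
New p* = 0.67 − e/c = 0.67 − 0.02246/0.52000 = 0.62681.
Δp* = 0.62681 − 0.75000 = -0.12319.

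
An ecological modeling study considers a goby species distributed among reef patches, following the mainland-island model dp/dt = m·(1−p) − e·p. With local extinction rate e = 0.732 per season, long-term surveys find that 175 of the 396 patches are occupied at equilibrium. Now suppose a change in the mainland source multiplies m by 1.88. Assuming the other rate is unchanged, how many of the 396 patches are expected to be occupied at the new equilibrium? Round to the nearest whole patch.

Observed p* = 175/396 = 0.44192.
Balance m(1−p*) = e·p* gives m = e·p*/(1−p*) = 0.732×0.44192/0.55808 = 0.57964.
New p* = m/(m+e) = 1.08972/(1.08972+0.73200) = 0.59818.
Expected occupied = 396 × 0.59818 = 236.88 ≈ 237.

237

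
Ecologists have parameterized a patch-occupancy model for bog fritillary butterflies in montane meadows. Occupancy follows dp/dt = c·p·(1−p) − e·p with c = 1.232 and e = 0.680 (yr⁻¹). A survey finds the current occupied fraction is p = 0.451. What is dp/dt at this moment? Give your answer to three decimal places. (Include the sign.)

-0.002

Colonization term: c·p·(1−p) = 1.232×0.451×0.5490 = 0.30504.
Extinction term: e·p = 0.30668.
dp/dt = 0.30504 − 0.30668 = -0.00164.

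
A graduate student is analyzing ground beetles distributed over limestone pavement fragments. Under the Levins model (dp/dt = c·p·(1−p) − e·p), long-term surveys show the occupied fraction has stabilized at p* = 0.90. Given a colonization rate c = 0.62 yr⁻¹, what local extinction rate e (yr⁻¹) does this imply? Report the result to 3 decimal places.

0.062

At equilibrium c(1−p*) = e.
e = 0.62 × (1 − 0.90) = 0.62 × 0.1000 = 0.0620.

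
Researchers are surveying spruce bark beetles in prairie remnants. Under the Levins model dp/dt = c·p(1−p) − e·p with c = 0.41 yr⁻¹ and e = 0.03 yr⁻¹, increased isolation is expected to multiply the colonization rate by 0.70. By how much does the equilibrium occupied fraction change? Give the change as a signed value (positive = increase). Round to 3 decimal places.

Before: p* = 1 − 0.03/0.41 = 0.9268.
After the change, c = 0.287, e = 0.03, so p* = 1 − 0.03/0.287 = 0.8955.
Δp* = 0.8955 − 0.9268 = -0.0314.

-0.031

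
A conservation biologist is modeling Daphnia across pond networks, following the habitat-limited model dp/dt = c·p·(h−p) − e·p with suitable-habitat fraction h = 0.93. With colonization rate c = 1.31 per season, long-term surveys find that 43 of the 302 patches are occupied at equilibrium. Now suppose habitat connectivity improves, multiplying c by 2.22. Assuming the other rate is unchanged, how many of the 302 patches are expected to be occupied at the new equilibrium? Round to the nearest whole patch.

174

Observed p* = 43/302 = 0.14238.
Balance c(h−p*) = e gives e = 1.31×(0.93 − 0.14238) = 1.03178.
New p* = 0.93 − e/c = 0.93 − 1.03178/2.90820 = 0.57522.
Expected occupied = 302 × 0.57522 = 173.72 ≈ 174.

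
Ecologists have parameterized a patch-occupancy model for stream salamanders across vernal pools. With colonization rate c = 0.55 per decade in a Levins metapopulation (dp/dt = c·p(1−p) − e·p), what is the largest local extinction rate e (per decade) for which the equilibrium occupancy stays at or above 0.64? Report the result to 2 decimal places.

0.20

1 − e/c ≥ 0.64 ⇒ e ≤ c(1 − 0.64) = 0.55 × 0.3600.
e_max = 0.1980.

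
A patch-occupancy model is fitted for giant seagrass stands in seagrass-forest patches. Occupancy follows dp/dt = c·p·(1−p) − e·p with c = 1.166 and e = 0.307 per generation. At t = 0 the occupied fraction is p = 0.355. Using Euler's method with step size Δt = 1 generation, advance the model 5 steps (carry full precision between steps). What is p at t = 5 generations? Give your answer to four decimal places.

Update rule: p ← p + [c·p·(1−p) − e·p]·Δt with Δt = 1.
p: 0.35500 → 0.51300  (Δp = +0.15800)
p: 0.51300 → 0.64681  (Δp = +0.13381)
p: 0.64681 → 0.71461  (Δp = +0.06780)
p: 0.71461 → 0.73302  (Δp = +0.01841)
p: 0.73302 → 0.73617  (Δp = +0.00315)

0.7362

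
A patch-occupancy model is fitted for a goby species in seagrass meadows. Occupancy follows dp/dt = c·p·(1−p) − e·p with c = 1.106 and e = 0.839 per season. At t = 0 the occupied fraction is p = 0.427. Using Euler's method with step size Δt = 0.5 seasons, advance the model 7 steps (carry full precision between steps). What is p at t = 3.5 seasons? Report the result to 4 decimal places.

Update rule: p ← p + [c·p·(1−p) − e·p]·Δt with Δt = 0.5.
step 1: Δp = -0.04382, p = 0.38318
step 2: Δp = -0.03004, p = 0.35314
step 3: Δp = -0.02182, p = 0.33132
step 4: Δp = -0.01647, p = 0.31485
step 5: Δp = -0.01279, p = 0.30206
step 6: Δp = -0.01013, p = 0.29193
step 7: Δp = -0.00816, p = 0.28377

0.2838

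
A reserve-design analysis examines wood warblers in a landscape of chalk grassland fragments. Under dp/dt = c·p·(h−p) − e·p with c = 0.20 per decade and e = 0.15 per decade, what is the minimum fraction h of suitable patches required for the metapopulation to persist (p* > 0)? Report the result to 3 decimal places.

0.750

p* = h − e/c is positive only when h > e/c.
h_min = e/c = 0.15/0.20 = 0.7500.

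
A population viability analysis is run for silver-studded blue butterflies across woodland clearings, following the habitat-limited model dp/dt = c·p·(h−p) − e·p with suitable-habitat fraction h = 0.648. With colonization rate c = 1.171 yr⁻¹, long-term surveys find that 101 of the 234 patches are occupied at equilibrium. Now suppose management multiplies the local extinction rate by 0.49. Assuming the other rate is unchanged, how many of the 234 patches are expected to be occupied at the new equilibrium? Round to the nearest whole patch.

Observed p* = 101/234 = 0.43162.
Balance c(h−p*) = e gives e = 1.171×(0.648 − 0.43162) = 0.25338.
New p* = 0.648 − e/c = 0.648 − 0.12416/1.17100 = 0.54197.
Expected occupied = 234 × 0.54197 = 126.82 ≈ 127.

127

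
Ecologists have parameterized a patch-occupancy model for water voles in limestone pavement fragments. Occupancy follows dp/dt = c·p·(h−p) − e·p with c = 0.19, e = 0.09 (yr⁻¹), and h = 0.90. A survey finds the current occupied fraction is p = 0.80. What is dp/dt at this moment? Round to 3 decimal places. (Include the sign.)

Colonization term: c·p·(h−p) = 0.19×0.80×0.1000 = 0.01520.
Extinction term: e·p = 0.07200.
dp/dt = 0.01520 − 0.07200 = -0.05680.

-0.057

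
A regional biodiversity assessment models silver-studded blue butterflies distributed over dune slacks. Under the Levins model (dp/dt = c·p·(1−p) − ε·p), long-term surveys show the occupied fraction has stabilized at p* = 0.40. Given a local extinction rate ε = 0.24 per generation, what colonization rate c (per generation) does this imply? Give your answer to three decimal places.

0.400

At equilibrium c(1−p*) = ε, so c = ε/(1−p*).
c = 0.24/(1 − 0.40) = 0.24/0.6000 = 0.4000.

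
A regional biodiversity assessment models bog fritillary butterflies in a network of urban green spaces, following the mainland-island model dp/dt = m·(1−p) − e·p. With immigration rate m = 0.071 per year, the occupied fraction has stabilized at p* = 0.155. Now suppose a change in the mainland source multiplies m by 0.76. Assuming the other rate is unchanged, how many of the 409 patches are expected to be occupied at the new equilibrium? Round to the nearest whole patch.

50

Balance m(1−p*) = e·p* gives e = m(1−p*)/p* = 0.071×0.84500/0.15500 = 0.38706.
New p* = m/(m+e) = 0.05396/(0.05396+0.38706) = 0.12235.
Expected occupied = 409 × 0.12235 = 50.04 ≈ 50.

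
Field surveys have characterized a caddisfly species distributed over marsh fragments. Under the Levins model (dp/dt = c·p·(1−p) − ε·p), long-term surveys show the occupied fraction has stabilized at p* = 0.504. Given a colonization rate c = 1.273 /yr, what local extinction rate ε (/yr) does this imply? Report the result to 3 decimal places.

At equilibrium c(1−p*) = ε.
ε = 1.273 × (1 − 0.504) = 1.273 × 0.4960 = 0.6314.

0.631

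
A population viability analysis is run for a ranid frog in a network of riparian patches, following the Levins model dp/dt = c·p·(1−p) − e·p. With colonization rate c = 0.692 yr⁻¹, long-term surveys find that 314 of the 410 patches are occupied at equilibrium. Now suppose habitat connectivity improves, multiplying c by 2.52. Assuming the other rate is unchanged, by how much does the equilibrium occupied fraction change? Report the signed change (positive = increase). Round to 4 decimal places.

0.1412

Observed p* = 314/410 = 0.76585.
Balance c(1−p*) = e gives e = 0.692×(1 − 0.76585) = 0.16203.
New p* = 1 − e/c = 1 − 0.16203/1.74384 = 0.90708.
Δp* = 0.90708 − 0.76585 = +0.14123.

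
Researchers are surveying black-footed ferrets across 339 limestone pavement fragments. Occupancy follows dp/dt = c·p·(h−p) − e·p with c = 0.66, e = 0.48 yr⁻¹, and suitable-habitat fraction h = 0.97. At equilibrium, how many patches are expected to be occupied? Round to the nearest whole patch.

p* = h − e/c = 0.97 − 0.7273 = 0.2427.
Expected occupied patches = N × p* = 339 × 0.2427 = 82.28 ≈ 82.

82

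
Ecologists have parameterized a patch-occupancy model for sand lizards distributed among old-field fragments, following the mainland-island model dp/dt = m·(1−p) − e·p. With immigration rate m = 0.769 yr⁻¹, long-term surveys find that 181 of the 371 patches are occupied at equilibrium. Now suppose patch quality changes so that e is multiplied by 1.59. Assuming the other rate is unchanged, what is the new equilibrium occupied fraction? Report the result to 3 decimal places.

Observed p* = 181/371 = 0.48787.
Balance m(1−p*) = e·p* gives e = m(1−p*)/p* = 0.769×0.51213/0.48787 = 0.80724.
New p* = m/(m+e) = 0.76900/(0.76900+1.28351) = 0.37466.

0.375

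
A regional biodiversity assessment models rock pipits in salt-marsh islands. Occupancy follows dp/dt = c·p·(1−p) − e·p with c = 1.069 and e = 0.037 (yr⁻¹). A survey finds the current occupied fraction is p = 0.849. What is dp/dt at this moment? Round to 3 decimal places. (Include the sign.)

Colonization term: c·p·(1−p) = 1.069×0.849×0.1510 = 0.13704.
Extinction term: e·p = 0.03141.
dp/dt = 0.13704 − 0.03141 = 0.10563.

0.106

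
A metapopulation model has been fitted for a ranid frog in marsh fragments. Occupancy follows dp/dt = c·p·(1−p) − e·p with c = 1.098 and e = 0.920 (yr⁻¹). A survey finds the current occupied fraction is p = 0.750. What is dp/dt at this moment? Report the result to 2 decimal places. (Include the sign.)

-0.48

Colonization term: c·p·(1−p) = 1.098×0.750×0.2500 = 0.20588.
Extinction term: e·p = 0.69000.
dp/dt = 0.20588 − 0.69000 = -0.48413.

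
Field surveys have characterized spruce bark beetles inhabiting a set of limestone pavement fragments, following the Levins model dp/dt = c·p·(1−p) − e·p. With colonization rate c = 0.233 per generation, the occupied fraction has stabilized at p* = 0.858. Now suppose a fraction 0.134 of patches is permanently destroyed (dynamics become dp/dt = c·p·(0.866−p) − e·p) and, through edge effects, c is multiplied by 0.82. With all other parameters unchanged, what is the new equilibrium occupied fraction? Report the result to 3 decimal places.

0.693

Balance c(1−p*) = e gives e = 0.233×(1 − 0.85800) = 0.03309.
New p* = 0.866 − e/c = 0.866 − 0.03309/0.19106 = 0.69281.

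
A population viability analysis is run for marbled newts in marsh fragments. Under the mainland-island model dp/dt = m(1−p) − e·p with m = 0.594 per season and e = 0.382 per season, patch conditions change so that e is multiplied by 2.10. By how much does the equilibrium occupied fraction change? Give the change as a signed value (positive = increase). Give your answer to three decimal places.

Before: p* = 0.594/(0.594+0.382) = 0.6086.
After: m = 0.594, e = 0.8022; p* = 0.594/1.3962 = 0.4254.
Δp* = 0.4254 − 0.6086 = -0.1832.

-0.183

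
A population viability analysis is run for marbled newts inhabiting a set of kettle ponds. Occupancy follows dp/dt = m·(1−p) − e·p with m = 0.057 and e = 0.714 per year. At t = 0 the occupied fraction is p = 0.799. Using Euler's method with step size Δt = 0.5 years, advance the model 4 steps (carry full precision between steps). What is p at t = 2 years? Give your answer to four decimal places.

Update rule: p ← p + [m·(1−p) − e·p]·Δt with Δt = 0.5.
p: 0.79900 → 0.51949  (Δp = -0.27951)
p: 0.51949 → 0.34772  (Δp = -0.17176)
p: 0.34772 → 0.24218  (Δp = -0.10555)
p: 0.24218 → 0.17732  (Δp = -0.06486)

0.1773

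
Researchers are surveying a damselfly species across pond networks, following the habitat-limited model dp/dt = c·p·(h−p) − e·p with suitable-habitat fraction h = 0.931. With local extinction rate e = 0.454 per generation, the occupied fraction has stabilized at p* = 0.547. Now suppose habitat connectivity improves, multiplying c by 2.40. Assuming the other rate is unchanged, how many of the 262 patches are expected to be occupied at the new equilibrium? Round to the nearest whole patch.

Balance c(h−p*) = e gives c = e/(0.931 − 0.54700) = 0.454/0.38400 = 1.18229.
New p* = 0.931 − e/c = 0.931 − 0.45400/2.83750 = 0.77100.
Expected occupied = 262 × 0.77100 = 202.00 ≈ 202.

202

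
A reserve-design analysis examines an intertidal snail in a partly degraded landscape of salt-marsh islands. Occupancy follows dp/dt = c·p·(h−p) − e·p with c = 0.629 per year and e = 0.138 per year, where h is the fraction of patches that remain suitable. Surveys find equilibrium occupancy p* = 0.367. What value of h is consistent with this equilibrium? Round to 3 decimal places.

At equilibrium c(h−p*) = e, so h = p* + e/c.
h = 0.367 + 0.138/0.629 = 0.367 + 0.2194 = 0.5864.

0.586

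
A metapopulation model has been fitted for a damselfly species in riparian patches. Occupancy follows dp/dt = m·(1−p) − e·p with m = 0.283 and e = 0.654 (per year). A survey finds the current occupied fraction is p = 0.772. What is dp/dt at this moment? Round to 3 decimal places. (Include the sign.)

Colonization term: m·(1−p) = 0.283×0.2280 = 0.06452.
Extinction term: e·p = 0.50489.
dp/dt = 0.06452 − 0.50489 = -0.44036.

-0.440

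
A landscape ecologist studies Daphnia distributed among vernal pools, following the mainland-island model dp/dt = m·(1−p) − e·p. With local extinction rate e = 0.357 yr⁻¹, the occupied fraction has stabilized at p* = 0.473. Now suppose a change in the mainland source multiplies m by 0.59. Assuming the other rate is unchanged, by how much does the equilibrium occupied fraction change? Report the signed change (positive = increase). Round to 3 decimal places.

Balance m(1−p*) = e·p* gives m = e·p*/(1−p*) = 0.357×0.47300/0.52700 = 0.32042.
New p* = m/(m+e) = 0.18905/(0.18905+0.35700) = 0.34621.
Δp* = 0.34621 − 0.47300 = -0.12679.

-0.127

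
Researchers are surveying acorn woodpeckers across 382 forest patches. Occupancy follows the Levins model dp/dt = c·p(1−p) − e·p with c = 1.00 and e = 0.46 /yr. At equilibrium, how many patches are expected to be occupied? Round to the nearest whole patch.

p* = 1 − e/c = 1 − 0.46/1.00 = 0.5400.
Expected occupied patches = N × p* = 382 × 0.5400 = 206.28 ≈ 206.

206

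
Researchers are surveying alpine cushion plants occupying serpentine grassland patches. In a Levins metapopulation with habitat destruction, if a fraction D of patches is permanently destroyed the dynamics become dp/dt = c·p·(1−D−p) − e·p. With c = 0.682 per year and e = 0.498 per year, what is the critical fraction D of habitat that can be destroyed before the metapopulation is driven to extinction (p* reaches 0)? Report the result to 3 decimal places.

0.270

The nontrivial equilibrium is p* = (1−D) − e/c; extinction occurs when this hits zero.
So D_crit = 1 − e/c = 1 − 0.498/0.682 = 1 − 0.7302 = 0.2698.
This equals the undisturbed p*, a classic result of Lande's extension.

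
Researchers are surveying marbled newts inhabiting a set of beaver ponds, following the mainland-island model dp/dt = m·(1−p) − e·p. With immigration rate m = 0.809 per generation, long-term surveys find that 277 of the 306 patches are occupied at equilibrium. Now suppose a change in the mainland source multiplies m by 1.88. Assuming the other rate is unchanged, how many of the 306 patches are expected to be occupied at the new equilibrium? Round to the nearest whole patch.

Observed p* = 277/306 = 0.90523.
Balance m(1−p*) = e·p* gives e = m(1−p*)/p* = 0.809×0.09477/0.90523 = 0.08470.
New p* = m/(m+e) = 1.52092/(1.52092+0.08470) = 0.94725.
Expected occupied = 306 × 0.94725 = 289.86 ≈ 290.

290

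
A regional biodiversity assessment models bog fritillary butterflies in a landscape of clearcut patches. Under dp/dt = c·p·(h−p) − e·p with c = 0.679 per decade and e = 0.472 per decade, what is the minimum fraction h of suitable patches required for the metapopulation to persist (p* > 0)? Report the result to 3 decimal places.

0.695

p* = h − e/c is positive only when h > e/c.
h_min = e/c = 0.472/0.679 = 0.6951.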